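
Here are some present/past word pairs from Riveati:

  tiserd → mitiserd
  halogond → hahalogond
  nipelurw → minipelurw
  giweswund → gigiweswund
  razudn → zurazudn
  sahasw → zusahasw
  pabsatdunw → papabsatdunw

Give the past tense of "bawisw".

pabsatdunw and nipelurw both end in -w yet inflect differently (papabsatdunw, minipelurw), so the final letter is not what conditions the rule; the second-to-last letter is.
"bawisw" has second-to-last letter 's'. The one such stem in the data (sahasw → zusahasw) adds the prefix zu-, so the same rule applies.
The other patterns: stems whose second-to-last letter is 'n' repeat the first consonant+vowel as a prefix; stems whose second-to-last letter is 'r' add the prefix mi-.
So bawisw → zubawisw.

zubawisw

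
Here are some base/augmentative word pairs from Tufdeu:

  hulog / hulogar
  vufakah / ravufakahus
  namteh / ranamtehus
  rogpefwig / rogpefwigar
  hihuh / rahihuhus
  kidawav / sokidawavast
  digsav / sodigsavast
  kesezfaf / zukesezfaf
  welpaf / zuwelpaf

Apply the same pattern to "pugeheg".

"pugeheg" ends in -g. The stems ending in -g (hulog → hulogar, rogpefwig → rogpefwigar) add -ar.
The other patterns: stems ending in -f add the prefix zu-; stems ending in -h add ra- … -us around the stem; stems ending in -v add so- … -ast around the stem.
So pugeheg → pugehegar.

pugehegar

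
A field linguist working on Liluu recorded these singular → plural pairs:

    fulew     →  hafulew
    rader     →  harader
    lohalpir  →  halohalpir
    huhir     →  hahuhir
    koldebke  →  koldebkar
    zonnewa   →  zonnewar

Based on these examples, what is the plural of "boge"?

"boge" ends in a vowel. The stems ending in a vowel (koldebke → koldebkar, zonnewa → zonnewar) drop the final letter and add -ar.
The other pattern: stems ending in a consonant add the prefix ha-.
So boge → bogar.

bogar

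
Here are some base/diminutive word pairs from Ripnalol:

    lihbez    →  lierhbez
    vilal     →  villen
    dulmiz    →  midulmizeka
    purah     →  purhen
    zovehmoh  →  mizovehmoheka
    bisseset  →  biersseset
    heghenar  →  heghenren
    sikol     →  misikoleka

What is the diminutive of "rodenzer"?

"rodenzer" has last vowel 'e'. The stems whose last vowel is 'e' (bisseset → biersseset, lihbez → lierhbez) insert -er- after the first vowel.
The other patterns: stems whose last vowel is 'a' delete the last vowel and add -en; stems whose last vowel is 'i' or 'o' add mi- … -eka around the stem.
So rodenzer → roerdenzer.

roerdenzer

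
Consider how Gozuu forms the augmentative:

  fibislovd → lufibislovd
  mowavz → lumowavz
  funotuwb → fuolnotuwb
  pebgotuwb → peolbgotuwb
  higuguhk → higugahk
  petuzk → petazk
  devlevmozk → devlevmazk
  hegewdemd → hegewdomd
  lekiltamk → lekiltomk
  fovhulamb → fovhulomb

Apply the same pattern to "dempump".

fibislovd and hegewdemd both end in -d yet inflect differently (lufibislovd, hegewdomd), so the final letter is not what conditions the rule; the second-to-last letter is.
"dempump" has second-to-last letter 'm'. The stems whose second-to-last letter is 'm' (hegewdemd → hegewdomd, lekiltamk → lekiltomk, fovhulamb → fovhulomb) change the last vowel to 'o'.
The other patterns: stems whose second-to-last letter is 'v' add the prefix lu-; stems whose second-to-last letter is 'w' insert -ol- after the first vowel; stems whose second-to-last letter is 'h' or 'z' change the last vowel to 'a'.
So dempump → dempomp.

dempomp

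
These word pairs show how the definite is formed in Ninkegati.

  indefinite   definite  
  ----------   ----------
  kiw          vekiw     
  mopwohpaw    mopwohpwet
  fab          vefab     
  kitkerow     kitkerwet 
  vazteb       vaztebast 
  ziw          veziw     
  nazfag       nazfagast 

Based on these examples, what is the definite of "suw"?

vesuw

fab and vazteb both end in -b yet inflect differently (vefab, vaztebast), so the final letter is not what conditions the rule; the number of vowels is.
"suw" has 1 vowel. The stems with 1 vowel (kiw → vekiw, fab → vefab, ziw → veziw) add the prefix ve-.
The other patterns: stems with 2 vowels add -ast; stems with 3 vowels delete the last vowel and add -et.
So suw → vesuw.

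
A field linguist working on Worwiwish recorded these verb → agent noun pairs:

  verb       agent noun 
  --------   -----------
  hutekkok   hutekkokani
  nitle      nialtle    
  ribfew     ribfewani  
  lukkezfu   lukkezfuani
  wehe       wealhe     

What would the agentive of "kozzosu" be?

wehe and ribfew both have last vowel 'e' yet inflect differently (wealhe, ribfewani), so the last vowel is not what conditions the rule; the final letter is.
"kozzosu" ends in -u. The one such stem in the data (lukkezfu → lukkezfuani) adds -ani, so the same rule applies.
So kozzosu → kozzosuani.

kozzosuani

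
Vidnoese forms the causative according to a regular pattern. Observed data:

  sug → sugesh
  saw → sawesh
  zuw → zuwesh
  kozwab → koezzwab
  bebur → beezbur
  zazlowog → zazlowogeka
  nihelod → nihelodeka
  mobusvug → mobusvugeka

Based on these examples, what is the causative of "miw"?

miwesh

sug and zazlowog both end in -g yet inflect differently (sugesh, zazlowogeka), so the final letter is not what conditions the rule; the number of vowels is.
"miw" has 1 vowel. The stems with 1 vowel (sug → sugesh, saw → sawesh, zuw → zuwesh) add -esh.
The other patterns: stems with 2 vowels insert -ez- after the first vowel; stems with 3 vowels add -eka.
So miw → miwesh.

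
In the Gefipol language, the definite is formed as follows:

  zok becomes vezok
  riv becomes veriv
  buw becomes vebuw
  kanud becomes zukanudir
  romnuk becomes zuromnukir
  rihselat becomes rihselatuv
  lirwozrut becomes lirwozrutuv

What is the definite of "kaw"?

"kaw" has 1 vowel. The stems with 1 vowel (zok → vezok, riv → veriv, buw → vebuw) add the prefix ve-.
The other patterns: stems with 2 vowels add zu- … -ir around the stem; stems with 3 vowels add -uv.
So kaw → vekaw.

vekaw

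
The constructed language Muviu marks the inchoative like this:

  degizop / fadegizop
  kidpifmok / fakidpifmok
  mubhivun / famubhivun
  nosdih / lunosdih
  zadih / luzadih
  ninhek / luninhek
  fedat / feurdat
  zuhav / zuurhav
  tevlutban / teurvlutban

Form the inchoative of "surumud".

fasurumud

kidpifmok and ninhek both end in -k yet inflect differently (fakidpifmok, luninhek), so the final letter is not what conditions the rule; the last vowel is.
"surumud" has last vowel 'u'. The one such stem in the data (mubhivun → famubhivun) adds the prefix fa-, so the same rule applies.
The other patterns: stems whose last vowel is 'e' or 'i' add the prefix lu-; stems whose last vowel is 'a' insert -ur- after the first vowel.
So surumud → fasurumud.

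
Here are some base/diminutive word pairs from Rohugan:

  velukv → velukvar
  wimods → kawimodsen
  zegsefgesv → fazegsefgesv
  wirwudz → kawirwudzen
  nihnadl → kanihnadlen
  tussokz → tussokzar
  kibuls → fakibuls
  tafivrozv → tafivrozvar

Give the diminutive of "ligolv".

"ligolv" has second-to-last letter 'l'. The one such stem in the data (kibuls → fakibuls) adds the prefix fa-, so the same rule applies.
The other patterns: stems whose second-to-last letter is 'd' add ka- … -en around the stem; stems whose second-to-last letter is 'k' or 'z' add -ar.
So ligolv → faligolv.

faligolv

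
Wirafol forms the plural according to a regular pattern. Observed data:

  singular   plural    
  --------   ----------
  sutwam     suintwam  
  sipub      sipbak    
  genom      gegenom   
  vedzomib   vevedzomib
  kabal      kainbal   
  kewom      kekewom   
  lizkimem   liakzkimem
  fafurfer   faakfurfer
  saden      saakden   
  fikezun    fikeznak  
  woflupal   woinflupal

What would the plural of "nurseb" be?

nuakrseb

saden and fikezun both end in -n yet inflect differently (saakden, fikeznak), so the final letter is not what conditions the rule; the last vowel is.
"nurseb" has last vowel 'e'. The stems whose last vowel is 'e' (saden → saakden, lizkimem → liakzkimem, fafurfer → faakfurfer) insert -ak- after the first vowel.
The other patterns: stems whose last vowel is 'u' delete the last vowel and add -ak; stems whose last vowel is 'i' or 'o' repeat the first consonant+vowel as a prefix; stems whose last vowel is 'a' insert -in- after the first vowel.
So nurseb → nuakrseb.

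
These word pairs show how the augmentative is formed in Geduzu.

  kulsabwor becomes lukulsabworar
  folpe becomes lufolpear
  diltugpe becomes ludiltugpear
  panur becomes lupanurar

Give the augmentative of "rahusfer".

lurahusferar

Every pair shown (kulsabwor → lukulsabworar, folpe → lufolpear, diltugpe → ludiltugpear, …) follows the same rule: add lu- … -ar around the stem.
So rahusfer → lurahusferar.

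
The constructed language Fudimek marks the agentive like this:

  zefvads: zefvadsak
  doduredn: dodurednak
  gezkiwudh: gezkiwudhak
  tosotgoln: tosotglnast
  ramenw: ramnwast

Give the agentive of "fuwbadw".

doduredn and tosotgoln both end in -n yet inflect differently (dodurednak, tosotglnast), so the final letter is not what conditions the rule; the second-to-last letter is.
"fuwbadw" has second-to-last letter 'd'. The stems whose second-to-last letter is 'd' (zefvads → zefvadsak, doduredn → dodurednak, gezkiwudh → gezkiwudhak) add -ak.
So fuwbadw → fuwbadwak.

fuwbadwak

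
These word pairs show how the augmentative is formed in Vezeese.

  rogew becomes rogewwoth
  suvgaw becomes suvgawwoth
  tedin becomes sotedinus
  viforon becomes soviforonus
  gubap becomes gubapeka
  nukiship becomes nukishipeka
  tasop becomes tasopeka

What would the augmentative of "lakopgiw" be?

suvgaw and gubap both have last vowel 'a' yet inflect differently (suvgawwoth, gubapeka), so the last vowel is not what conditions the rule; the final letter is.
"lakopgiw" ends in -w. The stems ending in -w (rogew → rogewwoth, suvgaw → suvgawwoth) double the final consonant and add -oth.
The other patterns: stems ending in -n add so- … -us around the stem; stems ending in -p add -eka.
So lakopgiw → lakopgiwwoth.

lakopgiwwoth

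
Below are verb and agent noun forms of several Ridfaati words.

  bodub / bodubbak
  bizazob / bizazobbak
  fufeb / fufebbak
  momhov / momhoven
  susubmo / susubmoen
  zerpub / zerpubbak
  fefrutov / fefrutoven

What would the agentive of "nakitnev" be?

nakitneven

bizazob and momhov both have last vowel 'o' yet inflect differently (bizazobbak, momhoven), so the last vowel is not what conditions the rule; the final letter is.
"nakitnev" ends in -v. The stems ending in -v (momhov → momhoven, fefrutov → fefrutoven) add -en.
So nakitnev → nakitneven.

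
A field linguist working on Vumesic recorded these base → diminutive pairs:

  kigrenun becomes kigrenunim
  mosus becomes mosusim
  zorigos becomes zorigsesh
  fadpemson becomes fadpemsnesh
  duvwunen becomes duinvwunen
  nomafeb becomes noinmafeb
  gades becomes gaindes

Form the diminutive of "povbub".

povbubim

mosus and zorigos both end in -s yet inflect differently (mosusim, zorigsesh), so the final letter is not what conditions the rule; the last vowel is.
"povbub" has last vowel 'u'. The stems whose last vowel is 'u' (kigrenun → kigrenunim, mosus → mosusim) add -im.
So povbub → povbubim.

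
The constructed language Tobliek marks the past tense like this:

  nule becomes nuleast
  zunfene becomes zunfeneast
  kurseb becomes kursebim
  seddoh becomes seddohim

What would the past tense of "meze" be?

mezeast

nule and kurseb both have last vowel 'e' yet inflect differently (nuleast, kursebim), so the last vowel is not what conditions the rule; whether the stem ends in a vowel or a consonant is.
"meze" ends in a vowel. The stems ending in a vowel (nule → nuleast, zunfene → zunfeneast) add -ast.
So meze → mezeast.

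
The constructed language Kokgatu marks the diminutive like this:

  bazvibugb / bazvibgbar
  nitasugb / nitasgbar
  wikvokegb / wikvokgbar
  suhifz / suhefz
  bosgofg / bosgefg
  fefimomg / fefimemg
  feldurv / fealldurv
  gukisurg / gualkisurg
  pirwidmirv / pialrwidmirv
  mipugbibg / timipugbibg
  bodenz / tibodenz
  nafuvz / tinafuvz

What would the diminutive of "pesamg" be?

bosgofg and gukisurg both end in -g yet inflect differently (bosgefg, gualkisurg), so the final letter is not what conditions the rule; the second-to-last letter is.
"pesamg" has second-to-last letter 'm'. The one such stem in the data (fefimomg → fefimemg) changes the last vowel to 'e' (as do suhifz, bosgofg), so the same rule applies.
The other patterns: stems whose second-to-last letter is 'g' delete the last vowel and add -ar; stems whose second-to-last letter is 'r' insert -al- after the first vowel; stems whose second-to-last letter is 'b', 'n' or 'v' add the prefix ti-.
So pesamg → pesemg.

pesemg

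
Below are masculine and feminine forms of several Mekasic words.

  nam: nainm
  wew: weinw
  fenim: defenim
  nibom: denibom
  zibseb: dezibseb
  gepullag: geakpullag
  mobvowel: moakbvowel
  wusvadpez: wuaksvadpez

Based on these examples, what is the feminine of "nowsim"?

"nowsim" has 2 vowels. The stems with 2 vowels (fenim → defenim, nibom → denibom, zibseb → dezibseb) add the prefix de-.
The other patterns: stems with 1 vowel insert -in- after the first vowel; stems with 3 vowels insert -ak- after the first vowel.
So nowsim → denowsim.

denowsim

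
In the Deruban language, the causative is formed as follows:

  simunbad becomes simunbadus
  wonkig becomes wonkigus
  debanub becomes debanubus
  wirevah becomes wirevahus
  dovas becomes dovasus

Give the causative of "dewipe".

Every pair shown (simunbad → simunbadus, wonkig → wonkigus, debanub → debanubus, …) follows the same rule: add -us.
So dewipe → dewipeus.

dewipeus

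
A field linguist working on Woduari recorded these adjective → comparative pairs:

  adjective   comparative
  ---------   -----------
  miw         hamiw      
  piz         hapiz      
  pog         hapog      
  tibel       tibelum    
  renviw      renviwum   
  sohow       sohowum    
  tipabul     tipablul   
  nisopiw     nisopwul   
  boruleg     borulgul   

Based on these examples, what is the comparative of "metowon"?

metownul

miw and renviw both end in -w yet inflect differently (hamiw, renviwum), so the final letter is not what conditions the rule; the number of vowels is.
"metowon" has 3 vowels. The stems with 3 vowels (tipabul → tipablul, nisopiw → nisopwul, boruleg → borulgul) delete the last vowel and add -ul.
The other patterns: stems with 1 vowel add the prefix ha-; stems with 2 vowels add -um.
So metowon → metownul.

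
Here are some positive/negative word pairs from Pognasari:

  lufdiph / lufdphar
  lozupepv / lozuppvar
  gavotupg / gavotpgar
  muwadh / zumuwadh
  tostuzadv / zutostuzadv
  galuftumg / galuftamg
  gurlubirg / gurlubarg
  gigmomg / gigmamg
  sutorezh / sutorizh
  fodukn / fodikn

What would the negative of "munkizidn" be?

lufdiph and muwadh both end in -h yet inflect differently (lufdphar, zumuwadh), so the final letter is not what conditions the rule; the second-to-last letter is.
"munkizidn" has second-to-last letter 'd'. The stems whose second-to-last letter is 'd' (muwadh → zumuwadh, tostuzadv → zutostuzadv) add the prefix zu-.
The other patterns: stems whose second-to-last letter is 'p' delete the last vowel and add -ar; stems whose second-to-last letter is 'm' or 'r' change the last vowel to 'a'; stems whose second-to-last letter is 'k' or 'z' change the last vowel to 'i'.
So munkizidn → zumunkizidn.

zumunkizidn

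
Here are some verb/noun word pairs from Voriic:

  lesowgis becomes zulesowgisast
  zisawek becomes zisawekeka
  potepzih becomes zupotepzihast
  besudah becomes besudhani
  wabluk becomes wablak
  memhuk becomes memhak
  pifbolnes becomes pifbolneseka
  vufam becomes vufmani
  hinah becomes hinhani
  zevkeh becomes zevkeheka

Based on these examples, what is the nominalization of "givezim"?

zugivezimast

hinah and zevkeh both end in -h yet inflect differently (hinhani, zevkeheka), so the final letter is not what conditions the rule; the last vowel is.
"givezim" has last vowel 'i'. The stems whose last vowel is 'i' (lesowgis → zulesowgisast, potepzih → zupotepzihast) add zu- … -ast around the stem.
So givezim → zugivezimast.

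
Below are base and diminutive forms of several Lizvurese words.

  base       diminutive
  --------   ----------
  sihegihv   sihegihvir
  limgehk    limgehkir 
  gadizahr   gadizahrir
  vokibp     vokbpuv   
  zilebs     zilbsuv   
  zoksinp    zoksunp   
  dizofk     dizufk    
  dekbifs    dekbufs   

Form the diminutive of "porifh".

porufh

vokibp and zoksinp both end in -p yet inflect differently (vokbpuv, zoksunp), so the final letter is not what conditions the rule; the second-to-last letter is.
"porifh" has second-to-last letter 'f'. The stems whose second-to-last letter is 'f' (dizofk → dizufk, dekbifs → dekbufs) change the last vowel to 'u'.
So porifh → porufh.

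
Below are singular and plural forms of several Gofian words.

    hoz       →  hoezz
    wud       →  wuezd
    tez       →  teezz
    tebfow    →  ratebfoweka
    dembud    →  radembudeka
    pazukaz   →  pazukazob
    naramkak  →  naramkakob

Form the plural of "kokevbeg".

wud and dembud both end in -d yet inflect differently (wuezd, radembudeka), so the final letter is not what conditions the rule; the number of vowels is.
"kokevbeg" has 3 vowels. The stems with 3 vowels (pazukaz → pazukazob, naramkak → naramkakob) add -ob.
The other patterns: stems with 1 vowel insert -ez- after the first vowel; stems with 2 vowels add ra- … -eka around the stem.
So kokevbeg → kokevbegob.

kokevbegob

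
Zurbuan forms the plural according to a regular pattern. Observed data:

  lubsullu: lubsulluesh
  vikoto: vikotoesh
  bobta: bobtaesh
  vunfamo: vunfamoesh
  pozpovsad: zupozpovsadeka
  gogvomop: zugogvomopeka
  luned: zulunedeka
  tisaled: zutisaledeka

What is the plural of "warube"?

warubeesh

bobta and pozpovsad both have last vowel 'a' yet inflect differently (bobtaesh, zupozpovsadeka), so the last vowel is not what conditions the rule; whether the stem ends in a vowel or a consonant is.
"warube" ends in a vowel. The stems ending in a vowel (lubsullu → lubsulluesh, vikoto → vikotoesh, bobta → bobtaesh) add -esh.
So warube → warubeesh.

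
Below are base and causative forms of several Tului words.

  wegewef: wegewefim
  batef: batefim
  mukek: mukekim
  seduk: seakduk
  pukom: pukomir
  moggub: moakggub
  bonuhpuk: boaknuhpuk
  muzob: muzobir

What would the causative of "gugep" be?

gugepim

seduk and mukek both end in -k yet inflect differently (seakduk, mukekim), so the final letter is not what conditions the rule; the last vowel is.
"gugep" has last vowel 'e'. The stems whose last vowel is 'e' (mukek → mukekim, batef → batefim, wegewef → wegewefim) add -im.
So gugep → gugepim.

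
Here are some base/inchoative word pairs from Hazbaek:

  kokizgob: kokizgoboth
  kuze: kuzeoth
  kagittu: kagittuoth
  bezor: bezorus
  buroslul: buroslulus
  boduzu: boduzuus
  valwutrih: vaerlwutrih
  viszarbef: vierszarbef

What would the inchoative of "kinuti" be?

kinutioth

"kinuti" begins with k-. The stems beginning with k- (kokizgob → kokizgoboth, kuze → kuzeoth, kagittu → kagittuoth) add -oth.
So kinuti → kinutioth.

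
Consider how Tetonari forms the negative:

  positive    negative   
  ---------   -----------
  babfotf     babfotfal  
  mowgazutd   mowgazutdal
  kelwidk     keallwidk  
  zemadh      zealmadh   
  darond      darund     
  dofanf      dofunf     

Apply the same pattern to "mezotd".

mezotdal

mowgazutd and darond both end in -d yet inflect differently (mowgazutdal, darund), so the final letter is not what conditions the rule; the second-to-last letter is.
"mezotd" has second-to-last letter 't'. The stems whose second-to-last letter is 't' (babfotf → babfotfal, mowgazutd → mowgazutdal) add -al.
So mezotd → mezotdal.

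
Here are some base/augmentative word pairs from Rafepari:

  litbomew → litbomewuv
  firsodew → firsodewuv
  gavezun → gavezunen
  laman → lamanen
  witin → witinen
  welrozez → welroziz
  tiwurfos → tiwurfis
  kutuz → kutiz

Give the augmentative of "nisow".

litbomew and welrozez both have last vowel 'e' yet inflect differently (litbomewuv, welroziz), so the last vowel is not what conditions the rule; the final letter is.
"nisow" ends in -w. The stems ending in -w (litbomew → litbomewuv, firsodew → firsodewuv) add -uv.
The other patterns: stems ending in -n add -en; stems ending in -s or -z change the last vowel to 'i'.
So nisow → nisowuv.

nisowuv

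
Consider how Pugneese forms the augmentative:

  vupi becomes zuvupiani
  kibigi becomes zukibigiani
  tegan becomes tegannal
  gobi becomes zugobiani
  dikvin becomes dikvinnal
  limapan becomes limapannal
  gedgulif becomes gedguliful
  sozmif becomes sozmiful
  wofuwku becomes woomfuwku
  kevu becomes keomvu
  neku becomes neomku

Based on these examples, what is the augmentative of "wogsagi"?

dikvin and gobi both have last vowel 'i' yet inflect differently (dikvinnal, zugobiani), so the last vowel is not what conditions the rule; the final letter is.
"wogsagi" ends in -i. The stems ending in -i (gobi → zugobiani, vupi → zuvupiani, kibigi → zukibigiani) add zu- … -ani around the stem.
The other patterns: stems ending in -n double the final consonant and add -al; stems ending in -u insert -om- after the first vowel; stems ending in -f add -ul.
So wogsagi → zuwogsagiani.

zuwogsagiani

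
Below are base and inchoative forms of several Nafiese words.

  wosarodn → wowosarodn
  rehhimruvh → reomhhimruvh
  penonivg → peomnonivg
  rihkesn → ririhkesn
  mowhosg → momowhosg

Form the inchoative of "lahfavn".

"lahfavn" has second-to-last letter 'v'. The stems whose second-to-last letter is 'v' (rehhimruvh → reomhhimruvh, penonivg → peomnonivg) insert -om- after the first vowel.
The other pattern: stems whose second-to-last letter is 'd' or 's' repeat the first consonant+vowel as a prefix.
So lahfavn → laomhfavn.

laomhfavn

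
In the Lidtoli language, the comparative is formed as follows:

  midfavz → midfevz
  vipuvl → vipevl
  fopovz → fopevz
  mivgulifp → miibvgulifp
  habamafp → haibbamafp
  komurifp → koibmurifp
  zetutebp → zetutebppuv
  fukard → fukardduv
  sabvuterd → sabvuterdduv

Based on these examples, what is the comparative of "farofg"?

faibrofg

"farofg" has second-to-last letter 'f'. The stems whose second-to-last letter is 'f' (mivgulifp → miibvgulifp, habamafp → haibbamafp, komurifp → koibmurifp) insert -ib- after the first vowel.
The other patterns: stems whose second-to-last letter is 'v' change the last vowel to 'e'; stems whose second-to-last letter is 'b' or 'r' double the final consonant and add -uv.
So farofg → faibrofg.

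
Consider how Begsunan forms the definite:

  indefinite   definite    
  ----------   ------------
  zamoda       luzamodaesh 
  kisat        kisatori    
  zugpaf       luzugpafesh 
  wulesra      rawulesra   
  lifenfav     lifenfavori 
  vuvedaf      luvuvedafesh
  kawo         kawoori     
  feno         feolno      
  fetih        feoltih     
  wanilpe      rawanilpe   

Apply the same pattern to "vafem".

feno and kawo both end in -o yet inflect differently (feolno, kawoori), so the final letter is not what conditions the rule; the first letter is.
"vafem" begins with v-. The one such stem in the data (vuvedaf → luvuvedafesh) adds lu- … -esh around the stem, so the same rule applies.
The other patterns: stems beginning with f- insert -ol- after the first vowel; stems beginning with k- or l- add -ori; stems beginning with w- add the prefix ra-.
So vafem → luvafemesh.

luvafemesh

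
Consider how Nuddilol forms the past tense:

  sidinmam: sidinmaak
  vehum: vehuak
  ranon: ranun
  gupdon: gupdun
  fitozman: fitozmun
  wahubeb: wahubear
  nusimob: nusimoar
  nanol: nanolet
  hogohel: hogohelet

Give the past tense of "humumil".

humumilet

sidinmam and fitozman both have last vowel 'a' yet inflect differently (sidinmaak, fitozmun), so the last vowel is not what conditions the rule; the final letter is.
"humumil" ends in -l. The stems ending in -l (nanol → nanolet, hogohel → hogohelet) add -et.
So humumil → humumilet.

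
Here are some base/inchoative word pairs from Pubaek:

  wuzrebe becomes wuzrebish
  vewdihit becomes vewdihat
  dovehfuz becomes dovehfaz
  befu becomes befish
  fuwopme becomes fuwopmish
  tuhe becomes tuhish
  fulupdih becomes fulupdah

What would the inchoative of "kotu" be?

kotish

dovehfuz and befu both have last vowel 'u' yet inflect differently (dovehfaz, befish), so the last vowel is not what conditions the rule; whether the stem ends in a vowel or a consonant is.
"kotu" ends in a vowel. The stems ending in a vowel (fuwopme → fuwopmish, tuhe → tuhish, wuzrebe → wuzrebish) drop the final letter and add -ish.
The other pattern: stems ending in a consonant change the last vowel to 'a'.
So kotu → kotish.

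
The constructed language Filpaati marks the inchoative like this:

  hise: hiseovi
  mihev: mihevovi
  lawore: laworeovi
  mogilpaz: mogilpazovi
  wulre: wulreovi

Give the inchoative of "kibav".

Every pair shown (hise → hiseovi, mihev → mihevovi, lawore → laworeovi, …) follows the same rule: add -ovi.
So kibav → kibavovi.

kibavovi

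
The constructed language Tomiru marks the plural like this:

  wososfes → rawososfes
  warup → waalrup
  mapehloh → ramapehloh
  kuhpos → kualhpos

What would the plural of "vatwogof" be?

wososfes and kuhpos both end in -s yet inflect differently (rawososfes, kualhpos), so the final letter is not what conditions the rule; the number of vowels is.
"vatwogof" has 3 vowels. The stems with 3 vowels (mapehloh → ramapehloh, wososfes → rawososfes) add the prefix ra-.
The other pattern: stems with 2 vowels insert -al- after the first vowel.
So vatwogof → ravatwogof.

ravatwogof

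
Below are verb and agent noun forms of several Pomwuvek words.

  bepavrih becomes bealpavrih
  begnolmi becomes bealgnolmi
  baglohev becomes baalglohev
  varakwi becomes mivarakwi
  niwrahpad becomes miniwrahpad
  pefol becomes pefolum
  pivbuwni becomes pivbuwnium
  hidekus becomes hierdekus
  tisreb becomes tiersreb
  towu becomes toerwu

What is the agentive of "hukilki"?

begnolmi and varakwi both end in -i yet inflect differently (bealgnolmi, mivarakwi), so the final letter is not what conditions the rule; the first letter is.
"hukilki" begins with h-. The one such stem in the data (hidekus → hierdekus) inserts -er- after the first vowel (as do tisreb, towu), so the same rule applies.
The other patterns: stems beginning with b- insert -al- after the first vowel; stems beginning with n- or v- add the prefix mi-; stems beginning with p- add -um.
So hukilki → huerkilki.

huerkilki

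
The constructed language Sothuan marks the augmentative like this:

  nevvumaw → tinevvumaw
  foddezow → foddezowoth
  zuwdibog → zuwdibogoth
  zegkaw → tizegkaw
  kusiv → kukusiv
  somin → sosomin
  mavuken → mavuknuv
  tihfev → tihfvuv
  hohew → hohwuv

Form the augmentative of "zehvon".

foddezow and hohew both end in -w yet inflect differently (foddezowoth, hohwuv), so the final letter is not what conditions the rule; the last vowel is.
"zehvon" has last vowel 'o'. The stems whose last vowel is 'o' (foddezow → foddezowoth, zuwdibog → zuwdibogoth) add -oth.
The other patterns: stems whose last vowel is 'i' repeat the first consonant+vowel as a prefix; stems whose last vowel is 'e' delete the last vowel and add -uv; stems whose last vowel is 'a' add the prefix ti-.
So zehvon → zehvonoth.

zehvonoth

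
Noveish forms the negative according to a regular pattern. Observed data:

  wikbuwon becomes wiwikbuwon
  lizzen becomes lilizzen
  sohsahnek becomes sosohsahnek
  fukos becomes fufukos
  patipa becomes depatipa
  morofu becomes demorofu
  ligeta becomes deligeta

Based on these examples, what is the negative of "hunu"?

dehunu

lizzen and ligeta both begin with l- yet inflect differently (lilizzen, deligeta), so the first letter is not what conditions the rule; whether the stem ends in a vowel or a consonant is.
"hunu" ends in a vowel. The stems ending in a vowel (patipa → depatipa, morofu → demorofu, ligeta → deligeta) add the prefix de-.
The other pattern: stems ending in a consonant repeat the first consonant+vowel as a prefix.
So hunu → dehunu.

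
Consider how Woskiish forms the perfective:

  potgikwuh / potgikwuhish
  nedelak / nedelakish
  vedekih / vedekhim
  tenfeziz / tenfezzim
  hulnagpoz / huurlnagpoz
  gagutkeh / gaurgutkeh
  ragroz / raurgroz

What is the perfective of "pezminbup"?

pezminbupish

potgikwuh and vedekih both end in -h yet inflect differently (potgikwuhish, vedekhim), so the final letter is not what conditions the rule; the last vowel is.
"pezminbup" has last vowel 'u'. The one such stem in the data (potgikwuh → potgikwuhish) adds -ish, so the same rule applies.
So pezminbup → pezminbupish.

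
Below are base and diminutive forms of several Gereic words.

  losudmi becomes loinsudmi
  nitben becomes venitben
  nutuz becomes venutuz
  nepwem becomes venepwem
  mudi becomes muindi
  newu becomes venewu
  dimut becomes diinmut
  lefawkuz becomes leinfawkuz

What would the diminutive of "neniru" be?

veneniru

"neniru" begins with n-. The stems beginning with n- (nitben → venitben, nepwem → venepwem, newu → venewu) add the prefix ve-.
The other pattern: stems beginning with d-, l- or m- insert -in- after the first vowel.
So neniru → veneniru.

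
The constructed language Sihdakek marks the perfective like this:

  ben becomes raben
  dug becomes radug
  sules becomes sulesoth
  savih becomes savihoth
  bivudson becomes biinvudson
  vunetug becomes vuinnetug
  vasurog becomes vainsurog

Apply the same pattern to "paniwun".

"paniwun" has 3 vowels. The stems with 3 vowels (bivudson → biinvudson, vunetug → vuinnetug, vasurog → vainsurog) insert -in- after the first vowel.
The other patterns: stems with 1 vowel add the prefix ra-; stems with 2 vowels add -oth.
So paniwun → painniwun.

painniwun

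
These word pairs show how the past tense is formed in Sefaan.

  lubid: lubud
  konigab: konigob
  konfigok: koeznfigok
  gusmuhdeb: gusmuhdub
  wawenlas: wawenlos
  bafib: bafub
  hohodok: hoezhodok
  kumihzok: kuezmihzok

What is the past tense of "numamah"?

konigab and gusmuhdeb both end in -b yet inflect differently (konigob, gusmuhdub), so the final letter is not what conditions the rule; the last vowel is.
"numamah" has last vowel 'a'. The stems whose last vowel is 'a' (wawenlas → wawenlos, konigab → konigob) change the last vowel to 'o'.
So numamah → numamoh.

numamoh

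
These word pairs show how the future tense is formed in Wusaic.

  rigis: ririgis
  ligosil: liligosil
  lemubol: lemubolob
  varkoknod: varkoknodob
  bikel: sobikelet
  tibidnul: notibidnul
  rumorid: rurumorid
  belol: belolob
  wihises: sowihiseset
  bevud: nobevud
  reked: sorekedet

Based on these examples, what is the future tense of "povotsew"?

varkoknod and rumorid both end in -d yet inflect differently (varkoknodob, rurumorid), so the final letter is not what conditions the rule; the last vowel is.
"povotsew" has last vowel 'e'. The stems whose last vowel is 'e' (bikel → sobikelet, wihises → sowihiseset, reked → sorekedet) add so- … -et around the stem.
So povotsew → sopovotsewet.

sopovotsewet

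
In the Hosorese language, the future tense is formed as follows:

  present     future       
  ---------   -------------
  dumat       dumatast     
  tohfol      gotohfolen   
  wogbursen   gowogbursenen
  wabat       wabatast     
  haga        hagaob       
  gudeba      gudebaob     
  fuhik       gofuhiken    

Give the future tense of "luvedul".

goluvedulen

dumat and gudeba both have last vowel 'a' yet inflect differently (dumatast, gudebaob), so the last vowel is not what conditions the rule; the final letter is.
"luvedul" ends in -l. The one such stem in the data (tohfol → gotohfolen) adds go- … -en around the stem, so the same rule applies.
The other patterns: stems ending in -t add -ast; stems ending in -a add -ob.
So luvedul → goluvedulen.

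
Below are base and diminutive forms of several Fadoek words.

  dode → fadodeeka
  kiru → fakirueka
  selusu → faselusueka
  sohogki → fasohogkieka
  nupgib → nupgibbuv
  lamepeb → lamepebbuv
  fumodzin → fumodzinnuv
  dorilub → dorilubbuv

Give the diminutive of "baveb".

sohogki and nupgib both have last vowel 'i' yet inflect differently (fasohogkieka, nupgibbuv), so the last vowel is not what conditions the rule; whether the stem ends in a vowel or a consonant is.
"baveb" ends in a consonant. The stems ending in a consonant (nupgib → nupgibbuv, lamepeb → lamepebbuv, fumodzin → fumodzinnuv) double the final consonant and add -uv.
The other pattern: stems ending in a vowel add fa- … -eka around the stem.
So baveb → bavebbuv.

bavebbuv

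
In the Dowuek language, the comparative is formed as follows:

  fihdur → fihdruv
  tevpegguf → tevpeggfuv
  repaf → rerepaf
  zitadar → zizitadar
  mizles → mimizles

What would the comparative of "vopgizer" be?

tevpegguf and repaf both end in -f yet inflect differently (tevpeggfuv, rerepaf), so the final letter is not what conditions the rule; the last vowel is.
"vopgizer" has last vowel 'e'. The one such stem in the data (mizles → mimizles) repeats the first consonant+vowel as a prefix (as do repaf, zitadar), so the same rule applies.
So vopgizer → vovopgizer.

vovopgizer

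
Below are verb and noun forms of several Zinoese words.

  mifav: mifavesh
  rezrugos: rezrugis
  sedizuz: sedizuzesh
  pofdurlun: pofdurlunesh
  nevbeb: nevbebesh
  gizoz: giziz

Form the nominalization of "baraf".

barafesh

gizoz and sedizuz both end in -z yet inflect differently (giziz, sedizuzesh), so the final letter is not what conditions the rule; the last vowel is.
"baraf" has last vowel 'a'. The one such stem in the data (mifav → mifavesh) adds -esh, so the same rule applies.
The other pattern: stems whose last vowel is 'o' change the last vowel to 'i'.
So baraf → barafesh.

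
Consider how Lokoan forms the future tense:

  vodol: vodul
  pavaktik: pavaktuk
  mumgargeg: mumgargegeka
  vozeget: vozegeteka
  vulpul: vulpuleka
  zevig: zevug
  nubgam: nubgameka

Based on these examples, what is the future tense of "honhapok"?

honhapuk

vodol and vulpul both end in -l yet inflect differently (vodul, vulpuleka), so the final letter is not what conditions the rule; the last vowel is.
"honhapok" has last vowel 'o'. The one such stem in the data (vodol → vodul) changes the last vowel to 'u' (as do zevig, pavaktik), so the same rule applies.
So honhapok → honhapuk.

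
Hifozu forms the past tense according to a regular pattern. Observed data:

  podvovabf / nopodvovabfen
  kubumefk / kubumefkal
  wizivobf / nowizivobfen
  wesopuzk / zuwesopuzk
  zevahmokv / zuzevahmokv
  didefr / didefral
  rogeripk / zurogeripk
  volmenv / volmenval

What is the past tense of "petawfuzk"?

zupetawfuzk

kubumefk and wesopuzk both end in -k yet inflect differently (kubumefkal, zuwesopuzk), so the final letter is not what conditions the rule; the second-to-last letter is.
"petawfuzk" has second-to-last letter 'z'. The one such stem in the data (wesopuzk → zuwesopuzk) adds the prefix zu-, so the same rule applies.
The other patterns: stems whose second-to-last letter is 'b' add no- … -en around the stem; stems whose second-to-last letter is 'f' or 'n' add -al.
So petawfuzk → zupetawfuzk.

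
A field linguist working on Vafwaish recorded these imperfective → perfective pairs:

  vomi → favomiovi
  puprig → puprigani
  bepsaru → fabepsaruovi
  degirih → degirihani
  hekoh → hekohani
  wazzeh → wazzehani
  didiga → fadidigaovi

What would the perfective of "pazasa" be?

fapazasaovi

puprig and vomi both have last vowel 'i' yet inflect differently (puprigani, favomiovi), so the last vowel is not what conditions the rule; whether the stem ends in a vowel or a consonant is.
"pazasa" ends in a vowel. The stems ending in a vowel (vomi → favomiovi, didiga → fadidigaovi, bepsaru → fabepsaruovi) add fa- … -ovi around the stem.
The other pattern: stems ending in a consonant add -ani.
So pazasa → fapazasaovi.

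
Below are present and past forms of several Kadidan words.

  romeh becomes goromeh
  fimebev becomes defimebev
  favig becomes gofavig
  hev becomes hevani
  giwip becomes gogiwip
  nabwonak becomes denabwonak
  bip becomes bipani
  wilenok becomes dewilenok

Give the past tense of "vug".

vugani

bip and giwip both end in -p yet inflect differently (bipani, gogiwip), so the final letter is not what conditions the rule; the number of vowels is.
"vug" has 1 vowel. The stems with 1 vowel (hev → hevani, bip → bipani) add -ani.
So vug → vugani.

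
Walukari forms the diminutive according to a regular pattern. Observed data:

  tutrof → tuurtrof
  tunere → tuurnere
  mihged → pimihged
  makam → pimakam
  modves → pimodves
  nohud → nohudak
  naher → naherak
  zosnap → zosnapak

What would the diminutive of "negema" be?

negemaak

mihged and nohud both end in -d yet inflect differently (pimihged, nohudak), so the final letter is not what conditions the rule; the first letter is.
"negema" begins with n-. The stems beginning with n- (nohud → nohudak, naher → naherak) add -ak.
The other patterns: stems beginning with t- insert -ur- after the first vowel; stems beginning with m- add the prefix pi-.
So negema → negemaak.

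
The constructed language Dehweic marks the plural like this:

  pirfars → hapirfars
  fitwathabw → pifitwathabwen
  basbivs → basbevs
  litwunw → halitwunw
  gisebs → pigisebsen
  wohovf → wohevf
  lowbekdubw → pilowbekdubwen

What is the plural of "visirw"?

fitwathabw and litwunw both end in -w yet inflect differently (pifitwathabwen, halitwunw), so the final letter is not what conditions the rule; the second-to-last letter is.
"visirw" has second-to-last letter 'r'. The one such stem in the data (pirfars → hapirfars) adds the prefix ha-, so the same rule applies.
The other patterns: stems whose second-to-last letter is 'b' add pi- … -en around the stem; stems whose second-to-last letter is 'v' change the last vowel to 'e'.
So visirw → havisirw.

havisirw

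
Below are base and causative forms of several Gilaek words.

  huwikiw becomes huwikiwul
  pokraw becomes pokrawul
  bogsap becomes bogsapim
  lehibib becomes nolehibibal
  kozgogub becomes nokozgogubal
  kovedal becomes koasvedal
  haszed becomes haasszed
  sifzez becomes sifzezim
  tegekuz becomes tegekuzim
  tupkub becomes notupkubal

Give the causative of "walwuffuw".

"walwuffuw" ends in -w. The stems ending in -w (pokraw → pokrawul, huwikiw → huwikiwul) add -ul.
The other patterns: stems ending in -b add no- … -al around the stem; stems ending in -p or -z add -im; stems ending in -d or -l insert -as- after the first vowel.
So walwuffuw → walwuffuwul.

walwuffuwul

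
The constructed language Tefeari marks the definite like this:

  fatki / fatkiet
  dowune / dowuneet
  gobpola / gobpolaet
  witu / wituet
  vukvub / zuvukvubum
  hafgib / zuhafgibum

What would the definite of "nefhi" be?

witu and vukvub both have last vowel 'u' yet inflect differently (wituet, zuvukvubum), so the last vowel is not what conditions the rule; whether the stem ends in a vowel or a consonant is.
"nefhi" ends in a vowel. The stems ending in a vowel (fatki → fatkiet, dowune → dowuneet, gobpola → gobpolaet) add -et.
So nefhi → nefhiet.

nefhiet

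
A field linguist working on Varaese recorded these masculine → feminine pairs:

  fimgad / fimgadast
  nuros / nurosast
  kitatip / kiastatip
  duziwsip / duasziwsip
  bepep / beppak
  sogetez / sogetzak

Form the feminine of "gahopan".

gahopanast

kitatip and bepep both end in -p yet inflect differently (kiastatip, beppak), so the final letter is not what conditions the rule; the last vowel is.
"gahopan" has last vowel 'a'. The one such stem in the data (fimgad → fimgadast) adds -ast, so the same rule applies.
The other patterns: stems whose last vowel is 'i' insert -as- after the first vowel; stems whose last vowel is 'e' delete the last vowel and add -ak.
So gahopan → gahopanast.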